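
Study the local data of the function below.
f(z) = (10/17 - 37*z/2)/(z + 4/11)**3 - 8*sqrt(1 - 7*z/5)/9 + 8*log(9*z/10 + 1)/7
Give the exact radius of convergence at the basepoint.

The radius of convergence is 4/11.

Denominator factor (z + 4/11)^3: pole of order 3 at -4/11, modulus 4/11.
Branch term (8/7)*log(1 - z/(-10/9)): its argument vanishes at z = -10/9, a logarithmic branch point, modulus 10/9.
Branch term (-8/9)*sqrt(1 - z/(5/7)): its argument vanishes at z = 5/7, a square-root branch point, modulus 5/7.
The radius of convergence is the smallest modulus among the singular points: 4/11.


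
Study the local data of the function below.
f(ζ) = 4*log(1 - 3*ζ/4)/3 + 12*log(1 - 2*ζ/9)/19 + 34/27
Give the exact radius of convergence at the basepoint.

Branch term (4/3)*log(1 - ζ/(4/3)): its argument vanishes at ζ = 4/3, a logarithmic branch point, modulus 4/3.
Branch term (12/19)*log(1 - ζ/(9/2)): its argument vanishes at ζ = 9/2, a logarithmic branch point, modulus 9/2.
The radius of convergence is the smallest modulus among the singular points: 4/3.

The radius of convergence is 4/3.


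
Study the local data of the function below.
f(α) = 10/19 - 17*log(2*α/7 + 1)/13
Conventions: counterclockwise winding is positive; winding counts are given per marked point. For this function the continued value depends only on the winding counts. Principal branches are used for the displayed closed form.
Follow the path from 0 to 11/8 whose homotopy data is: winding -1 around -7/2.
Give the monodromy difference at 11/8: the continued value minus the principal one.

Continued minus principal equals (34/13)*pi*i.

The rational part is single-valued and drops out of the difference; each branch term changes only by its own monodromy.
(-17/13)*log(1 - α/(-7/2)): each positive loop around -7/2 adds 2*pi*i to the log, so winding -1 contributes (-17/13)*(-1)*2*pi*i = (34/13)*pi*i.
Summing the contributions at α = 11/8 gives (34/13)*pi*i.


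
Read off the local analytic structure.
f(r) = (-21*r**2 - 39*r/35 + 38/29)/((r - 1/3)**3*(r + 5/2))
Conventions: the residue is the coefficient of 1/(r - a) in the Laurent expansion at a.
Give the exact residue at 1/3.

At the order-3 pole 1/3 set g(r) = (r - (1/3))^3*f(r) = (-21*r**2 - 39*r/35 + 38/29)/(r + 5/2).
Order-3 pole: residue = g''(a)/2; g''(1/3) = -11150892/997339, so the residue is -5575446/997339.

The residue is -5575446/997339.


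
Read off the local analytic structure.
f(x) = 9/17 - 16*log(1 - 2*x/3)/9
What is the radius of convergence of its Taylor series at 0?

Branch term (-16/9)*log(1 - x/(3/2)): its argument vanishes at x = 3/2, a logarithmic branch point, modulus 3/2.
The radius of convergence is the smallest modulus among the singular points: 3/2.

The radius of convergence is 3/2.


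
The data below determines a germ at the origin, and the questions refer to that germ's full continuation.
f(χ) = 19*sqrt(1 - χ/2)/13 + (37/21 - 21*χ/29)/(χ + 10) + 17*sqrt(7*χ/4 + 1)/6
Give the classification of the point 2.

The point is an algebraic (square-root) branch point.

The term (19/13)*sqrt(1 - χ/(2)) has argument 1 - 2/(2) = 0 at 2: a square-root (algebraic, two-sheeted) branch point; the remaining terms are analytic or single-valued there.


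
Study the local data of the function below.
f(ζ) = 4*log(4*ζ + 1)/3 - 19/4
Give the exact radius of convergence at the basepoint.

The radius of convergence is 1/4.

Branch term (4/3)*log(1 - ζ/(-1/4)): its argument vanishes at ζ = -1/4, a logarithmic branch point, modulus 1/4.
The radius of convergence is the smallest modulus among the singular points: 1/4.


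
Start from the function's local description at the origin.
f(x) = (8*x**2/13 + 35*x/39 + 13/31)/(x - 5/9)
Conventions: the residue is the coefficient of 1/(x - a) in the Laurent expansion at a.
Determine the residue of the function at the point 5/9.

At the order-1 pole 5/9 set g(x) = (x - (5/9))*f(x) = 8*x**2/13 + 35*x/39 + 13/31.
Simple pole: residue = g(a) at a = 5/9, which is 36164/32643.

The residue is 36164/32643.


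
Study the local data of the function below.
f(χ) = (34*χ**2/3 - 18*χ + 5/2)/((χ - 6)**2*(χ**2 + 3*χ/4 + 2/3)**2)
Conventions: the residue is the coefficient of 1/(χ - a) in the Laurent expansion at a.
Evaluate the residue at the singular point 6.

The residue is -616914/15069223.

At the order-2 pole 6 set g(χ) = (χ - (6))^2*f(χ) = (34*χ**2/3 - 18*χ + 5/2)/(χ**2 + 3*χ/4 + 2/3)**2.
Order-2 pole: residue = g'(a); g'(6) = -616914/15069223, so the residue is -616914/15069223.


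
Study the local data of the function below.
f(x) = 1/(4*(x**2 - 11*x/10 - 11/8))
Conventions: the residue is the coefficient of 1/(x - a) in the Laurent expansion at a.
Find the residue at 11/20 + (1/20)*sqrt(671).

The factor x**2 - 11*x/10 - 11/8 splits as (x - a)(x - a') with a = 11/20 + (1/20)*sqrt(671), a' = 11/20 - (1/20)*sqrt(671). At the order-1 pole a set g(x) = (x - a)*f(x) = [1/4] / (x - a').
Simple pole: residue = g(a) at a = 11/20 + (1/20)*sqrt(671), which is (5/1342)*sqrt(671).

The residue is (5/1342)*sqrt(671).


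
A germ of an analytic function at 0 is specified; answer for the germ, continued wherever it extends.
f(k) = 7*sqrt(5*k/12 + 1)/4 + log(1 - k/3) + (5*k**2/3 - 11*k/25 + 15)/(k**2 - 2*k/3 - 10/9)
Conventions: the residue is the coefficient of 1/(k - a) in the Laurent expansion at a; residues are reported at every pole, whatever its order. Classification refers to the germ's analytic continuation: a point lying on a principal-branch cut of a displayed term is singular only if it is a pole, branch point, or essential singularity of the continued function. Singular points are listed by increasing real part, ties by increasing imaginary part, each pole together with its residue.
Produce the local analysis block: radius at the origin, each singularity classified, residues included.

Radius of convergence at 0: -1/3 + (1/3)*sqrt(11).
At -12/5: an algebraic (square-root) branch point.
At 1/3 - (1/3)*sqrt(11): a pole of order 1; residue 151/450 - (1921/825)*sqrt(11).
At 1/3 + (1/3)*sqrt(11): a pole of order 1; residue 151/450 + (1921/825)*sqrt(11).
At 3: a logarithmic branch point.

Denominator factor (k**2 - 2*k/3 - 10/9): discriminant 44/9, real irrational roots 1/3 + (1/3)*sqrt(11) and 1/3 - (1/3)*sqrt(11); poles of order 1, moduli 1/3 + (1/3)*sqrt(11) and -1/3 + (1/3)*sqrt(11).
Branch term (1)*log(1 - k/(3)): its argument vanishes at k = 3, a logarithmic branch point, modulus 3.
Branch term (7/4)*sqrt(1 - k/(-12/5)): its argument vanishes at k = -12/5, a square-root branch point, modulus 12/5.
The radius of convergence is the smallest modulus among the singular points: -1/3 + (1/3)*sqrt(11).
The branch terms are analytic at 1/3 - (1/3)*sqrt(11) and contribute nothing to the residue; only the rational part matters.
The factor k**2 - 2*k/3 - 10/9 splits as (k - a)(k - a') with a = 1/3 - (1/3)*sqrt(11), a' = 1/3 + (1/3)*sqrt(11). At the order-1 pole a set g(k) = (k - a)*(rational part) = [5*k**2/3 - 11*k/25 + 15] / (k - a').
Simple pole: residue = g(a) at a = 1/3 - (1/3)*sqrt(11), which is 151/450 - (1921/825)*sqrt(11).
The branch terms are analytic at 1/3 + (1/3)*sqrt(11) and contribute nothing to the residue; only the rational part matters.
The factor k**2 - 2*k/3 - 10/9 splits as (k - a)(k - a') with a = 1/3 + (1/3)*sqrt(11), a' = 1/3 - (1/3)*sqrt(11). At the order-1 pole a set g(k) = (k - a)*(rational part) = [5*k**2/3 - 11*k/25 + 15] / (k - a').
Simple pole: residue = g(a) at a = 1/3 + (1/3)*sqrt(11), which is 151/450 + (1921/825)*sqrt(11).
List the singular points by increasing real part (a conjugate pair: the negative imaginary part first).


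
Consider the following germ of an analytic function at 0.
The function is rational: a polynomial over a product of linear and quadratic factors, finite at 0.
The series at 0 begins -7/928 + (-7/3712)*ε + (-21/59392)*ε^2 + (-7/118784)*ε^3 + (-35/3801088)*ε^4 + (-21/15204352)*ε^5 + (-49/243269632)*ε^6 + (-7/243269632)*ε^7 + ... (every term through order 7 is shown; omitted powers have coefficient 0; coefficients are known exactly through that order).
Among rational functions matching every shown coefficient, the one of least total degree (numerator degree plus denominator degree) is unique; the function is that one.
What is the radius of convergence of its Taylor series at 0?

No rational of total degree below 2 reproduces all 8 coefficients; solving the [0/2] Pade equations on them gives f(ε) = -14/(29*(ε - 8)**2), whose expansion matches every shown term.
Denominator factor (ε - 8)^2: pole of order 2 at 8, modulus 8.
The radius of convergence is the smallest modulus among the singular points: 8.

The radius of convergence is 8.


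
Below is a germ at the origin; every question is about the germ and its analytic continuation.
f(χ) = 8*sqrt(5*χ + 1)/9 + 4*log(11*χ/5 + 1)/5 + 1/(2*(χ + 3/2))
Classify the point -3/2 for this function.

The point is a pole of order 1.

The denominator factor χ + 3/2 vanishes at -3/2 and appears to the power 1; the numerator there equals 1/2, nonzero, and no other factor vanishes.
The branch terms are analytic at this point.
Hence a pole whose order is the multiplicity, 1.


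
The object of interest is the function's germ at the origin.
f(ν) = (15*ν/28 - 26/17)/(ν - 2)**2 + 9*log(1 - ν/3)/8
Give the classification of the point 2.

The denominator factor ν - 2 vanishes at 2 and appears to the power 2; the numerator there equals -109/238, nonzero, and no other factor vanishes.
The branch terms are analytic at this point.
Hence a pole whose order is the multiplicity, 2.

The point is a pole of order 2.


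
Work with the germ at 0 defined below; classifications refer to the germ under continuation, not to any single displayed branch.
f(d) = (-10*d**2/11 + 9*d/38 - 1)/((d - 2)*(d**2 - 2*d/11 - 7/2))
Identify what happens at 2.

The denominator factor d - 2 vanishes at 2 and appears to the power 1; the numerator there equals -870/209, nonzero, and no other factor vanishes.
Hence a pole whose order is the multiplicity, 1.

The point is a pole of order 1.


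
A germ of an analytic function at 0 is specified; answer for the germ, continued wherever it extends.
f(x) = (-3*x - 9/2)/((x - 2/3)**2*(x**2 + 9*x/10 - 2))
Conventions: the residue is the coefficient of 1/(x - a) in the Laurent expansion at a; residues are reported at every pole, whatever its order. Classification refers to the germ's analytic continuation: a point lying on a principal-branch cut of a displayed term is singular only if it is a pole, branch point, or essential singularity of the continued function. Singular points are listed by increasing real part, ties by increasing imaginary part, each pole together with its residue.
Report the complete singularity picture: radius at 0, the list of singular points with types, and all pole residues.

Denominator factor (x - 2/3)^2: pole of order 2 at 2/3, modulus 2/3.
Denominator factor (x**2 + 9*x/10 - 2): discriminant 881/100, real irrational roots -9/20 + (1/20)*sqrt(881) and -9/20 - (1/20)*sqrt(881); poles of order 1, moduli -9/20 + (1/20)*sqrt(881) and 9/20 + (1/20)*sqrt(881).
The radius of convergence is the smallest modulus among the singular points: 2/3.
The factor x**2 + 9*x/10 - 2 splits as (x - a)(x - a') with a = -9/20 - (1/20)*sqrt(881), a' = -9/20 + (1/20)*sqrt(881). At the order-1 pole a set g(x) = (x - a)*f(x) = [(-3*x - 9/2)/(x - 2/3)**2] / (x - a').
Simple pole: residue = g(a) at a = -9/20 - (1/20)*sqrt(881), which is -140805/14792 + (4150845/13031752)*sqrt(881).
At the order-2 pole 2/3 set g(x) = (x - (2/3))^2*f(x) = (-3*x - 9/2)/(x**2 + 9*x/10 - 2).
Order-2 pole: residue = g'(a); g'(2/3) = 140805/7396, so the residue is 140805/7396.
The factor x**2 + 9*x/10 - 2 splits as (x - a)(x - a') with a = -9/20 + (1/20)*sqrt(881), a' = -9/20 - (1/20)*sqrt(881). At the order-1 pole a set g(x) = (x - a)*f(x) = [(-3*x - 9/2)/(x - 2/3)**2] / (x - a').
Simple pole: residue = g(a) at a = -9/20 + (1/20)*sqrt(881), which is -140805/14792 - (4150845/13031752)*sqrt(881).
List the singular points by increasing real part (a conjugate pair: the negative imaginary part first).

Radius of convergence at 0: 2/3.
At -9/20 - (1/20)*sqrt(881): a pole of order 1; residue -140805/14792 + (4150845/13031752)*sqrt(881).
At 2/3: a pole of order 2; residue 140805/7396.
At -9/20 + (1/20)*sqrt(881): a pole of order 1; residue -140805/14792 - (4150845/13031752)*sqrt(881).


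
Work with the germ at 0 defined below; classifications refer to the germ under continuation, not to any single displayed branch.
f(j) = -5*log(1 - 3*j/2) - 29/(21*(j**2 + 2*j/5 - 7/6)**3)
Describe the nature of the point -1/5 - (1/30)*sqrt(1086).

The point is a pole of order 3.

The denominator factor j**2 + 2*j/5 - 7/6 vanishes at -1/5 - (1/30)*sqrt(1086) and appears to the power 3; the numerator there equals -29/21, nonzero, and no other factor vanishes.
The branch terms are analytic at this point.
Hence a pole whose order is the multiplicity, 3.


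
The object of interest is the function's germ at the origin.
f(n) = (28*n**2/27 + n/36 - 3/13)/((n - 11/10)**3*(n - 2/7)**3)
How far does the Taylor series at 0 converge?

Denominator factor (n - 2/7)^3: pole of order 3 at 2/7, modulus 2/7.
Denominator factor (n - 11/10)^3: pole of order 3 at 11/10, modulus 11/10.
The radius of convergence is the smallest modulus among the singular points: 2/7.

The radius of convergence is 2/7.


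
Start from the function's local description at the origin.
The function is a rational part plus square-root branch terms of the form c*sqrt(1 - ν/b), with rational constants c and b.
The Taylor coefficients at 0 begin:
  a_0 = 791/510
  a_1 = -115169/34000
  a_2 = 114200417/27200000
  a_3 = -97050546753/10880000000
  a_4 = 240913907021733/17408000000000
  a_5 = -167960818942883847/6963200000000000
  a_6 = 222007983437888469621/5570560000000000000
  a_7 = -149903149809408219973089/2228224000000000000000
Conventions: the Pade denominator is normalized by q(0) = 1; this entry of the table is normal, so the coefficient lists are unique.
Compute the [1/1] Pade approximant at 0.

The Pade approximant has numerator coefficients [791/510, -13766850577/9397790400]; denominator coefficients [1, 114200417/92135200].

Taylor coefficients needed (read off): a_0 = 791/510, a_1 = -115169/34000, a_2 = 114200417/27200000.
Write the denominator as Q(ν) = 1 + q1*ν. Requiring Q*f - P = O(ν^3) with deg P <= 1 kills the coefficients of ν^2..ν^2 in Q*f:
  ν^2: a_2 + q1*a_1 = 0, i.e. 114200417/27200000 + (-115169/34000)*q1 = 0.
Solving this linear system: q1 = 114200417/92135200.
The numerator is Q*f truncated at degree 1: P0 = a_0 = 791/510; P1 = a_1 + q1*a_0 = -13766850577/9397790400.


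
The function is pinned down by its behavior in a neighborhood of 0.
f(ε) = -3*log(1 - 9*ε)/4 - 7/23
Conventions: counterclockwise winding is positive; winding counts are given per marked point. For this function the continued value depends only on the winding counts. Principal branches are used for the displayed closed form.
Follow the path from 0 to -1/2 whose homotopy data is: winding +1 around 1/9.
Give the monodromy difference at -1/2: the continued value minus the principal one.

Continued minus principal equals -(3/2)*pi*i.

The rational part is single-valued and drops out of the difference; each branch term changes only by its own monodromy.
(-3/4)*log(1 - ε/(1/9)): each positive loop around 1/9 adds 2*pi*i to the log, so winding +1 contributes (-3/4)*(1)*2*pi*i = -(3/2)*pi*i.
Summing the contributions at ε = -1/2 gives -(3/2)*pi*i.


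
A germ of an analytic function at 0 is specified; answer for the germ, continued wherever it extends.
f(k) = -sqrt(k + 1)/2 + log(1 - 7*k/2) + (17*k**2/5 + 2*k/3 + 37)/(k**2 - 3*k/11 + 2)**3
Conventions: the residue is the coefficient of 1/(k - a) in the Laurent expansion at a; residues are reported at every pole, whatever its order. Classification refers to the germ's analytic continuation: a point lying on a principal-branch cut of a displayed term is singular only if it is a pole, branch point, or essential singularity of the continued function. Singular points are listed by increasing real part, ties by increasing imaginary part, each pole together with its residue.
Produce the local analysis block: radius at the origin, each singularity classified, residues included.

Denominator factor (k**2 - 3*k/11 + 2)^3: discriminant -959/121, complex-conjugate roots (3/22) + ((1/22)*sqrt(959))*i and (3/22) - ((1/22)*sqrt(959))*i; poles of order 3, moduli sqrt(2) and sqrt(2).
Branch term (-1/2)*sqrt(1 - k/(-1)): its argument vanishes at k = -1, a square-root branch point, modulus 1.
Branch term (1)*log(1 - k/(2/7)): its argument vanishes at k = 2/7, a logarithmic branch point, modulus 2/7.
The radius of convergence is the smallest modulus among the singular points: 2/7.
The branch terms are analytic at (3/22) - ((1/22)*sqrt(959))*i and contribute nothing to the residue; only the rational part matters.
The factor k**2 - 3*k/11 + 2 splits as (k - a)(k - a') with a = (3/22) - ((1/22)*sqrt(959))*i, a' = (3/22) + ((1/22)*sqrt(959))*i. At the order-3 pole a set g(k) = (k - a)^3*(rational part) = [17*k**2/5 + 2*k/3 + 37] / (k - a')^3.
Order-3 pole: residue = g''(a)/2; g''((3/22) - ((1/22)*sqrt(959))*i) = ((380721902/4409870395)*sqrt(959))*i, so the residue is ((190360951/4409870395)*sqrt(959))*i.
The branch terms are analytic at (3/22) + ((1/22)*sqrt(959))*i and contribute nothing to the residue; only the rational part matters.
The factor k**2 - 3*k/11 + 2 splits as (k - a)(k - a') with a = (3/22) + ((1/22)*sqrt(959))*i, a' = (3/22) - ((1/22)*sqrt(959))*i. At the order-3 pole a set g(k) = (k - a)^3*(rational part) = [17*k**2/5 + 2*k/3 + 37] / (k - a')^3.
Order-3 pole: residue = g''(a)/2; g''((3/22) + ((1/22)*sqrt(959))*i) = -((380721902/4409870395)*sqrt(959))*i, so the residue is -((190360951/4409870395)*sqrt(959))*i.
List the singular points by increasing real part (a conjugate pair: the negative imaginary part first).

Radius of convergence at 0: 2/7.
At -1: an algebraic (square-root) branch point.
At (3/22) - ((1/22)*sqrt(959))*i: a pole of order 3; residue ((190360951/4409870395)*sqrt(959))*i.
At (3/22) + ((1/22)*sqrt(959))*i: a pole of order 3; residue -((190360951/4409870395)*sqrt(959))*i.
At 2/7: a logarithmic branch point.


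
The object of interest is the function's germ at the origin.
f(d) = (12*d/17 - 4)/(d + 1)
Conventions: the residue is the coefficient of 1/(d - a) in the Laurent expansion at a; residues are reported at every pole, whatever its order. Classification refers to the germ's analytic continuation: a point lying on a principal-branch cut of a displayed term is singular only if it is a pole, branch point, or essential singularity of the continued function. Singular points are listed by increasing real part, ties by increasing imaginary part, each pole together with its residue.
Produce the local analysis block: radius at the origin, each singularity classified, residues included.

Radius of convergence at 0: 1.
At -1: a pole of order 1; residue -80/17.

Denominator factor (d + 1): pole of order 1 at -1, modulus 1.
The radius of convergence is the smallest modulus among the singular points: 1.
At the order-1 pole -1 set g(d) = (d - (-1))*f(d) = 12*d/17 - 4.
Simple pole: residue = g(a) at a = -1, which is -80/17.


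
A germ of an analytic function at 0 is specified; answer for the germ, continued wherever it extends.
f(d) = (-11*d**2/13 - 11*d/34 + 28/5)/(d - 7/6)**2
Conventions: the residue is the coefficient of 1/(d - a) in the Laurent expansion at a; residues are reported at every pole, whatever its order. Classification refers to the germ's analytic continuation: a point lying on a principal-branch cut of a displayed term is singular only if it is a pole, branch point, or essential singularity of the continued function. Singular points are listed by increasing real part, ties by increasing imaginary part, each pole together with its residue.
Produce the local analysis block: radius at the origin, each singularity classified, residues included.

Radius of convergence at 0: 7/6.
At 7/6: a pole of order 2; residue -3047/1326.

Denominator factor (d - 7/6)^2: pole of order 2 at 7/6, modulus 7/6.
The radius of convergence is the smallest modulus among the singular points: 7/6.
At the order-2 pole 7/6 set g(d) = (d - (7/6))^2*f(d) = -11*d**2/13 - 11*d/34 + 28/5.
Order-2 pole: residue = g'(a); g'(7/6) = -3047/1326, so the residue is -3047/1326.


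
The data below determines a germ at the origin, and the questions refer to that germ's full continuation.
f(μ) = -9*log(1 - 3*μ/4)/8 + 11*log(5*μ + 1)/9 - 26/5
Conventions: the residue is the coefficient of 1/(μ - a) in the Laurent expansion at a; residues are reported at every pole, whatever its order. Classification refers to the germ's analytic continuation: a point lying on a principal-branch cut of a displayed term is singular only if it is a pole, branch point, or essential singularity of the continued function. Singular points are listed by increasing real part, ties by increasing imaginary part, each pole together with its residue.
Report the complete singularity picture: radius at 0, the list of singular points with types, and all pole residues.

Branch term (11/9)*log(1 - μ/(-1/5)): its argument vanishes at μ = -1/5, a logarithmic branch point, modulus 1/5.
Branch term (-9/8)*log(1 - μ/(4/3)): its argument vanishes at μ = 4/3, a logarithmic branch point, modulus 4/3.
The radius of convergence is the smallest modulus among the singular points: 1/5.
List the singular points by increasing real part (a conjugate pair: the negative imaginary part first).

Radius of convergence at 0: 1/5.
At -1/5: a logarithmic branch point.
At 4/3: a logarithmic branch point.


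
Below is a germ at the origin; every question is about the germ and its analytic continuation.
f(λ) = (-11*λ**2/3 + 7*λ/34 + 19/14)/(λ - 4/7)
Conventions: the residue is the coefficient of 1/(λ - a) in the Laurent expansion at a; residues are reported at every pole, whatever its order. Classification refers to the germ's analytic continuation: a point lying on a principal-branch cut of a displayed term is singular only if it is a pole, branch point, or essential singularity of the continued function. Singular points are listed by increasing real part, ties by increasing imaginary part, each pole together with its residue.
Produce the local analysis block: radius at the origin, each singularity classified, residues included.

Denominator factor (λ - 4/7): pole of order 1 at 4/7, modulus 4/7.
The radius of convergence is the smallest modulus among the singular points: 4/7.
At the order-1 pole 4/7 set g(λ) = (λ - (4/7))*f(λ) = -11*λ**2/3 + 7*λ/34 + 19/14.
Simple pole: residue = g(a) at a = 4/7, which is 1387/4998.

Radius of convergence at 0: 4/7.
At 4/7: a pole of order 1; residue 1387/4998.


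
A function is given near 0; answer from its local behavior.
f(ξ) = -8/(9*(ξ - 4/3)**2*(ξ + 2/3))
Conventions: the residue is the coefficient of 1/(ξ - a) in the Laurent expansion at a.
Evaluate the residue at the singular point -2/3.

At the order-1 pole -2/3 set g(ξ) = (ξ - (-2/3))*f(ξ) = -8/(9*(ξ - 4/3)**2).
Simple pole: residue = g(a) at a = -2/3, which is -2/9.

The residue is -2/9.


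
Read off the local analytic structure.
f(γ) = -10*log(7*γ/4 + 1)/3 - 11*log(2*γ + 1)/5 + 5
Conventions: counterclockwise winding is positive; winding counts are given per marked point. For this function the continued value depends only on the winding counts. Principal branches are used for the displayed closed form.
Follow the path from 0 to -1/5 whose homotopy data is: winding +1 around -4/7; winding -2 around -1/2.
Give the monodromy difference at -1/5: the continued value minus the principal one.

Continued minus principal equals (32/15)*pi*i.

The rational part is single-valued and drops out of the difference; each branch term changes only by its own monodromy.
(-10/3)*log(1 - γ/(-4/7)): each positive loop around -4/7 adds 2*pi*i to the log, so winding +1 contributes (-10/3)*(1)*2*pi*i = -(20/3)*pi*i.
(-11/5)*log(1 - γ/(-1/2)): each positive loop around -1/2 adds 2*pi*i to the log, so winding -2 contributes (-11/5)*(-2)*2*pi*i = (44/5)*pi*i.
Summing the contributions at γ = -1/5 gives (32/15)*pi*i.


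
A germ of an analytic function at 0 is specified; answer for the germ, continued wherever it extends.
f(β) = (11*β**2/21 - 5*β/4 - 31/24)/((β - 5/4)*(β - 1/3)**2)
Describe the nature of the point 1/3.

The point is a pole of order 2.

The denominator factor β - 1/3 vanishes at 1/3 and appears to the power 2; the numerator there equals -2495/1512, nonzero, and no other factor vanishes.
Hence a pole whose order is the multiplicity, 2.


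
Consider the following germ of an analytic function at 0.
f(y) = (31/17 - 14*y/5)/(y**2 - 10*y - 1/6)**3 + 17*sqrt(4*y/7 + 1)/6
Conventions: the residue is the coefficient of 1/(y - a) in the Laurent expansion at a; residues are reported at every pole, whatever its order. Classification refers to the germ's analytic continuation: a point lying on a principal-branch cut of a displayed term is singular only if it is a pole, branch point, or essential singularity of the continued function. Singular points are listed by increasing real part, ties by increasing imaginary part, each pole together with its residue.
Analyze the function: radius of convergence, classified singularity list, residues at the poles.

Radius of convergence at 0: -5 + (1/6)*sqrt(906).
At -7/4: an algebraic (square-root) branch point.
At 5 - (1/6)*sqrt(906): a pole of order 3; residue (5589/234120668)*sqrt(906).
At 5 + (1/6)*sqrt(906): a pole of order 3; residue -(5589/234120668)*sqrt(906).

Denominator factor (y**2 - 10*y - 1/6)^3: discriminant 302/3, real irrational roots 5 + (1/6)*sqrt(906) and 5 - (1/6)*sqrt(906); poles of order 3, moduli 5 + (1/6)*sqrt(906) and -5 + (1/6)*sqrt(906).
Branch term (17/6)*sqrt(1 - y/(-7/4)): its argument vanishes at y = -7/4, a square-root branch point, modulus 7/4.
The radius of convergence is the smallest modulus among the singular points: -5 + (1/6)*sqrt(906).
The branch term is analytic at 5 - (1/6)*sqrt(906) and contributes nothing to the residue; only the rational part matters.
The factor y**2 - 10*y - 1/6 splits as (y - a)(y - a') with a = 5 - (1/6)*sqrt(906), a' = 5 + (1/6)*sqrt(906). At the order-3 pole a set g(y) = (y - a)^3*(rational part) = [31/17 - 14*y/5] / (y - a')^3.
Order-3 pole: residue = g''(a)/2; g''(5 - (1/6)*sqrt(906)) = (5589/117060334)*sqrt(906), so the residue is (5589/234120668)*sqrt(906).
The branch term is analytic at 5 + (1/6)*sqrt(906) and contributes nothing to the residue; only the rational part matters.
The factor y**2 - 10*y - 1/6 splits as (y - a)(y - a') with a = 5 + (1/6)*sqrt(906), a' = 5 - (1/6)*sqrt(906). At the order-3 pole a set g(y) = (y - a)^3*(rational part) = [31/17 - 14*y/5] / (y - a')^3.
Order-3 pole: residue = g''(a)/2; g''(5 + (1/6)*sqrt(906)) = -(5589/117060334)*sqrt(906), so the residue is -(5589/234120668)*sqrt(906).
List the singular points by increasing real part (a conjugate pair: the negative imaginary part first).


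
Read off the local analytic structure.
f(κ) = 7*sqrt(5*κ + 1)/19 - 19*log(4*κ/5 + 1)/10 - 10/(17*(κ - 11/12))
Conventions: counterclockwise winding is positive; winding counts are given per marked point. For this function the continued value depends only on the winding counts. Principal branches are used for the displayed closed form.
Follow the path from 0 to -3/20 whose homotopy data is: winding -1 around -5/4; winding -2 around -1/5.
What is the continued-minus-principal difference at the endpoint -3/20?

The rational part is single-valued and drops out of the difference; each branch term changes only by its own monodromy.
(7/19)*sqrt(1 - κ/(-1/5)): winding -2 is even, the square root returns to the same sheet, contribution 0.
(-19/10)*log(1 - κ/(-5/4)): each positive loop around -5/4 adds 2*pi*i to the log, so winding -1 contributes (-19/10)*(-1)*2*pi*i = (19/5)*pi*i.
Summing the contributions at κ = -3/20 gives (19/5)*pi*i.

Continued minus principal equals (19/5)*pi*i.


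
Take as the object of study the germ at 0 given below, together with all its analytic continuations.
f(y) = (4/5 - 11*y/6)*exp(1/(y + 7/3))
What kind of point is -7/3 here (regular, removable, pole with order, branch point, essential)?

The exponent 1/(y - (-7/3)) has a pole at -7/3, so exp(1/(y - (-7/3))) takes every nonzero value near it: an essential singularity (not a pole of any order).

The point is an essential singularity.


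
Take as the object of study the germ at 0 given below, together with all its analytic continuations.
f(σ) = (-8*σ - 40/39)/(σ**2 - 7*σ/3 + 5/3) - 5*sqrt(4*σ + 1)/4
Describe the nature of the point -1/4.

The term (-5/4)*sqrt(1 - σ/(-1/4)) has argument 1 - -1/4/(-1/4) = 0 at -1/4: a square-root (algebraic, two-sheeted) branch point; the remaining terms are analytic or single-valued there.

The point is an algebraic (square-root) branch point.


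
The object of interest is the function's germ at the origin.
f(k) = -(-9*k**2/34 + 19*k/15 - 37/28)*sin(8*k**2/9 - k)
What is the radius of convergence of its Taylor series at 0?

The factor -sin(8*k**2/9 - k) is entire and contributes no finite singular point.
The polynomial part has no poles.
No finite singular points: the Taylor series at 0 converges everywhere.

The radius of convergence is infinite.


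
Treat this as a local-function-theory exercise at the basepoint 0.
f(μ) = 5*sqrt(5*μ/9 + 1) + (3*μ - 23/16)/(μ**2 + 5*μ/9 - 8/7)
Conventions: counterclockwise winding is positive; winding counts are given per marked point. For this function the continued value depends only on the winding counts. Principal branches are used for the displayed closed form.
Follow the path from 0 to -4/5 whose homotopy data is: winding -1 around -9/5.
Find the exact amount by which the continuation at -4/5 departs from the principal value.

Continued minus principal equals -(10/3)*sqrt(5).

The rational part is single-valued and drops out of the difference; each branch term changes only by its own monodromy.
(5)*sqrt(1 - μ/(-9/5)): winding -1 is odd, the square root flips sign, contributing -2*(5)*sqrt(1 - (-4/5)/(-9/5)) = -2*(5)*sqrt(5/9) = -(10/3)*sqrt(5).
Summing the contributions at μ = -4/5 gives -(10/3)*sqrt(5).


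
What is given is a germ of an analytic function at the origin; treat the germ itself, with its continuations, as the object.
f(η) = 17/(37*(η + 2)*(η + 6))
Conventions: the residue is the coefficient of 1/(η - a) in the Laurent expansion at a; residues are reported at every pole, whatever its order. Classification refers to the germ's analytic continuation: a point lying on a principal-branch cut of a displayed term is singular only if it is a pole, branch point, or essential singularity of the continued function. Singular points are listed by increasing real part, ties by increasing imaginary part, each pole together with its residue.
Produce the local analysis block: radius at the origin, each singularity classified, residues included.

Denominator factor (η + 6): pole of order 1 at -6, modulus 6.
Denominator factor (η + 2): pole of order 1 at -2, modulus 2.
The radius of convergence is the smallest modulus among the singular points: 2.
At the order-1 pole -6 set g(η) = (η - (-6))*f(η) = 17/(37*(η + 2)).
Simple pole: residue = g(a) at a = -6, which is -17/148.
At the order-1 pole -2 set g(η) = (η - (-2))*f(η) = 17/(37*(η + 6)).
Simple pole: residue = g(a) at a = -2, which is 17/148.
List the singular points by increasing real part (a conjugate pair: the negative imaginary part first).

Radius of convergence at 0: 2.
At -6: a pole of order 1; residue -17/148.
At -2: a pole of order 1; residue 17/148.


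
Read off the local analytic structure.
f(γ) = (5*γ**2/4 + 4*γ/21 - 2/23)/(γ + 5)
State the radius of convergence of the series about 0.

The radius of convergence is 5.

Denominator factor (γ + 5): pole of order 1 at -5, modulus 5.
The radius of convergence is the smallest modulus among the singular points: 5.


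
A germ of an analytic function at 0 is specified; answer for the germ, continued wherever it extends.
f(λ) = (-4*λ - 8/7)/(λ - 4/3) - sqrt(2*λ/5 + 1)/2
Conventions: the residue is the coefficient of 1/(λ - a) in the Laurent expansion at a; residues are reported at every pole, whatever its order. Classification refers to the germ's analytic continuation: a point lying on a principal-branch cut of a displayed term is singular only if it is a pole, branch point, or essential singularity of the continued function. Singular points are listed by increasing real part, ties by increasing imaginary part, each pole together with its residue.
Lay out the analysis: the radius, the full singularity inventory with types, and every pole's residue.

Radius of convergence at 0: 4/3.
At -5/2: an algebraic (square-root) branch point.
At 4/3: a pole of order 1; residue -136/21.

Denominator factor (λ - 4/3): pole of order 1 at 4/3, modulus 4/3.
Branch term (-1/2)*sqrt(1 - λ/(-5/2)): its argument vanishes at λ = -5/2, a square-root branch point, modulus 5/2.
The radius of convergence is the smallest modulus among the singular points: 4/3.
The branch term is analytic at 4/3 and contributes nothing to the residue; only the rational part matters.
At the order-1 pole 4/3 set g(λ) = (λ - (4/3))*(rational part) = -4*λ - 8/7.
Simple pole: residue = g(a) at a = 4/3, which is -136/21.
List the singular points by increasing real part (a conjugate pair: the negative imaginary part first).


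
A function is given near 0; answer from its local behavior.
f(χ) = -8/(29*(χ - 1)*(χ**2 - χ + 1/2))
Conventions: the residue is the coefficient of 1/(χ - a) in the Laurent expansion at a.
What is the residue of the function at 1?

At the order-1 pole 1 set g(χ) = (χ - (1))*f(χ) = -8/(29*(χ**2 - χ + 1/2)).
Simple pole: residue = g(a) at a = 1, which is -16/29.

The residue is -16/29.


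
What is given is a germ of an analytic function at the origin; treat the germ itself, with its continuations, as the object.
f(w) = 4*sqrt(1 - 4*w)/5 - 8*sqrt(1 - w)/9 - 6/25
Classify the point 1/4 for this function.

The point is an algebraic (square-root) branch point.

The term (4/5)*sqrt(1 - w/(1/4)) has argument 1 - 1/4/(1/4) = 0 at 1/4: a square-root (algebraic, two-sheeted) branch point; the remaining terms are analytic or single-valued there.


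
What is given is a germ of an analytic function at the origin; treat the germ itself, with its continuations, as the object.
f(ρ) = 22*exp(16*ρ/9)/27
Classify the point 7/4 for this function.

There is no denominator, hence no pole anywhere.
The factor exp(16*ρ/9) is entire.
So the germ continues analytically to 7/4.

The point is a regular point.


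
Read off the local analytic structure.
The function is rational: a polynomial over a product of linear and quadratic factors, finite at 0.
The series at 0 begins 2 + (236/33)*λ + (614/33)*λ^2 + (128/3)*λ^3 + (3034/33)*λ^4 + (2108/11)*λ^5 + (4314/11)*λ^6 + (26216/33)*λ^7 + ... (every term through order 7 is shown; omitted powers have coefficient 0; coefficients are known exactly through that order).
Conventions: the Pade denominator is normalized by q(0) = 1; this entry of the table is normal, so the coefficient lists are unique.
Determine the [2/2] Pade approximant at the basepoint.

The Pade approximant has numerator coefficients [2, 187720/368841, 75088/368841]; denominator coefficients [1, -37122/11177, 29897/11177].


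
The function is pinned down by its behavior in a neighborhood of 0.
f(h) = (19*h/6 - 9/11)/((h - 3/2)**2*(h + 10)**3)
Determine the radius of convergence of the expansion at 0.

Denominator factor (h - 3/2)^2: pole of order 2 at 3/2, modulus 3/2.
Denominator factor (h + 10)^3: pole of order 3 at -10, modulus 10.
The radius of convergence is the smallest modulus among the singular points: 3/2.

The radius of convergence is 3/2.


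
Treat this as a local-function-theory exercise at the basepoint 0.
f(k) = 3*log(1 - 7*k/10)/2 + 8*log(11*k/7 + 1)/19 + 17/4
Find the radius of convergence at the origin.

The radius of convergence is 7/11.

Branch term (8/19)*log(1 - k/(-7/11)): its argument vanishes at k = -7/11, a logarithmic branch point, modulus 7/11.
Branch term (3/2)*log(1 - k/(10/7)): its argument vanishes at k = 10/7, a logarithmic branch point, modulus 10/7.
The radius of convergence is the smallest modulus among the singular points: 7/11.


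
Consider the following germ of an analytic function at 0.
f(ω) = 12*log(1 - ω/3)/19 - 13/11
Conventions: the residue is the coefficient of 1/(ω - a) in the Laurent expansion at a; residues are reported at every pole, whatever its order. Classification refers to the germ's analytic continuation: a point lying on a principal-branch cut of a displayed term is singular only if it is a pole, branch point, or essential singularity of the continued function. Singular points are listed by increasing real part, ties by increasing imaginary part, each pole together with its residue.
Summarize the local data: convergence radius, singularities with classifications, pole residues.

Radius of convergence at 0: 3.
At 3: a logarithmic branch point.

Branch term (12/19)*log(1 - ω/(3)): its argument vanishes at ω = 3, a logarithmic branch point, modulus 3.
The radius of convergence is the smallest modulus among the singular points: 3.


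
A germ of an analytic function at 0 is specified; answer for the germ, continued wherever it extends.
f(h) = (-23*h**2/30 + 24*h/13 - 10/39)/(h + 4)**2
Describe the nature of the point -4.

The denominator factor h + 4 vanishes at -4 and appears to the power 2; the numerator there equals -1294/65, nonzero, and no other factor vanishes.
Hence a pole whose order is the multiplicity, 2.

The point is a pole of order 2.


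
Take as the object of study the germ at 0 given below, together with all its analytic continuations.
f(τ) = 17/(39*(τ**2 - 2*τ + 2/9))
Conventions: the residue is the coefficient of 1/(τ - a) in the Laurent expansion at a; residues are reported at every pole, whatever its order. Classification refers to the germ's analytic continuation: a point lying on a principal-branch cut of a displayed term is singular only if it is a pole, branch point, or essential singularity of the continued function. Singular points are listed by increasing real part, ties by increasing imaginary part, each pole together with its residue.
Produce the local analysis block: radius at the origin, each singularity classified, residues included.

Radius of convergence at 0: 1 - (1/3)*sqrt(7).
At 1 - (1/3)*sqrt(7): a pole of order 1; residue -(17/182)*sqrt(7).
At 1 + (1/3)*sqrt(7): a pole of order 1; residue (17/182)*sqrt(7).

Denominator factor (τ**2 - 2*τ + 2/9): discriminant 28/9, real irrational roots 1 + (1/3)*sqrt(7) and 1 - (1/3)*sqrt(7); poles of order 1, moduli 1 + (1/3)*sqrt(7) and 1 - (1/3)*sqrt(7).
The radius of convergence is the smallest modulus among the singular points: 1 - (1/3)*sqrt(7).
The factor τ**2 - 2*τ + 2/9 splits as (τ - a)(τ - a') with a = 1 - (1/3)*sqrt(7), a' = 1 + (1/3)*sqrt(7). At the order-1 pole a set g(τ) = (τ - a)*f(τ) = [17/39] / (τ - a').
Simple pole: residue = g(a) at a = 1 - (1/3)*sqrt(7), which is -(17/182)*sqrt(7).
The factor τ**2 - 2*τ + 2/9 splits as (τ - a)(τ - a') with a = 1 + (1/3)*sqrt(7), a' = 1 - (1/3)*sqrt(7). At the order-1 pole a set g(τ) = (τ - a)*f(τ) = [17/39] / (τ - a').
Simple pole: residue = g(a) at a = 1 + (1/3)*sqrt(7), which is (17/182)*sqrt(7).
List the singular points by increasing real part (a conjugate pair: the negative imaginary part first).


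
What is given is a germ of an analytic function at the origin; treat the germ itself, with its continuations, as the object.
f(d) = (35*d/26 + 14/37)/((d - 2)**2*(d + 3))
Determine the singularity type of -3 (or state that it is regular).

The denominator factor d + 3 vanishes at -3 and appears to the power 1; the numerator there equals -3521/962, nonzero, and no other factor vanishes.
Hence a pole whose order is the multiplicity, 1.

The point is a pole of order 1.
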